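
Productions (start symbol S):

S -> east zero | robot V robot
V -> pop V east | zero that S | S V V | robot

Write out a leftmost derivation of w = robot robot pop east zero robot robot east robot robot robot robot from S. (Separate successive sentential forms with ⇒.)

S ⇒ robot V robot ⇒ robot S V V robot ⇒ robot robot V robot V V robot ⇒ robot robot pop V east robot V V robot ⇒ robot robot pop S V V east robot V V robot ⇒ robot robot pop east zero V V east robot V V robot ⇒ robot robot pop east zero robot V east robot V V robot ⇒ robot robot pop east zero robot robot east robot V V robot ⇒ robot robot pop east zero robot robot east robot robot V robot ⇒ robot robot pop east zero robot robot east robot robot robot robot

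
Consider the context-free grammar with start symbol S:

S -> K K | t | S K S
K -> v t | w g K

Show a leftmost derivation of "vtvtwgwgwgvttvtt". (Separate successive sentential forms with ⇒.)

S ⇒ SKS ⇒ SKSKS ⇒ KKKSKS ⇒ vtKKSKS ⇒ vtvtKSKS ⇒ vtvtwgKSKS ⇒ vtvtwgwgKSKS ⇒ vtvtwgwgwgKSKS ⇒ vtvtwgwgwgvtSKS ⇒ vtvtwgwgwgvttKS ⇒ vtvtwgwgwgvttvtS ⇒ vtvtwgwgwgvttvtt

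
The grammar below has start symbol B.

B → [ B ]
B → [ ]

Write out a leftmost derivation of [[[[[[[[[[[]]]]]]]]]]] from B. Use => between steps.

B => [B]   [B → [ B ]]
[B] => [[B]]   [B → [ B ]]
[[B]] => [[[B]]]   [B → [ B ]]
[[[B]]] => [[[[B]]]]   [B → [ B ]]
[[[[B]]]] => [[[[[B]]]]]   [B → [ B ]]
[[[[[B]]]]] => [[[[[[B]]]]]]   [B → [ B ]]
[[[[[[B]]]]]] => [[[[[[[B]]]]]]]   [B → [ B ]]
[[[[[[[B]]]]]]] => [[[[[[[[B]]]]]]]]   [B → [ B ]]
[[[[[[[[B]]]]]]]] => [[[[[[[[[B]]]]]]]]]   [B → [ B ]]
[[[[[[[[[B]]]]]]]]] => [[[[[[[[[[B]]]]]]]]]]   [B → [ B ]]
[[[[[[[[[[B]]]]]]]]]] => [[[[[[[[[[[]]]]]]]]]]]   [B → [ ]]

B => [B] => [[B]] => [[[B]]] => [[[[B]]]] => [[[[[B]]]]] => [[[[[[B]]]]]] => [[[[[[[B]]]]]]] => [[[[[[[[B]]]]]]]] => [[[[[[[[[B]]]]]]]]] => [[[[[[[[[[B]]]]]]]]]] => [[[[[[[[[[[]]]]]]]]]]]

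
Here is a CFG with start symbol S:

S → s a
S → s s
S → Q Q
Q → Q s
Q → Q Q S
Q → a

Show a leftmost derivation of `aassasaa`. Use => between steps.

S => QQ   [S → Q Q]
QQ => QQSQ   [Q → Q Q S]
QQSQ => QQSQSQ   [Q → Q Q S]
QQSQSQ => aQSQSQ   [Q → a]
aQSQSQ => aaSQSQ   [Q → a]
aaSQSQ => aassQSQ   [S → s s]
aassQSQ => aassaSQ   [Q → a]
aassaSQ => aassasaQ   [S → s a]
aassasaQ => aassasaa   [Q → a]

S=>QQ=>QQSQ=>QQSQSQ=>aQSQSQ=>aaSQSQ=>aassQSQ=>aassaSQ=>aassasaQ=>aassasaa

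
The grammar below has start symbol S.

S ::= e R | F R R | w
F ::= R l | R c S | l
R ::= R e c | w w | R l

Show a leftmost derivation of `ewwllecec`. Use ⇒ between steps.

S ⇒ eR   [S ::= e R]
eR ⇒ eRec   [R ::= R e c]
eRec ⇒ eRecec   [R ::= R e c]
eRecec ⇒ eRlecec   [R ::= R l]
eRlecec ⇒ eRllecec   [R ::= R l]
eRllecec ⇒ ewwllecec   [R ::= w w]

S ⇒ eR ⇒ eRec ⇒ eRecec ⇒ eRlecec ⇒ eRllecec ⇒ ewwllecec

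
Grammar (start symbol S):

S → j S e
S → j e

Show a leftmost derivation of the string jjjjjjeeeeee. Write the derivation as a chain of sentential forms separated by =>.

S => jSe   [S → j S e]
jSe => jjSee   [S → j S e]
jjSee => jjjSeee   [S → j S e]
jjjSeee => jjjjSeeee   [S → j S e]
jjjjSeeee => jjjjjSeeeee   [S → j S e]
jjjjjSeeeee => jjjjjjeeeeee   [S → j e]

S=>jSe=>jjSee=>jjjSeee=>jjjjSeeee=>jjjjjSeeeee=>jjjjjjeeeeee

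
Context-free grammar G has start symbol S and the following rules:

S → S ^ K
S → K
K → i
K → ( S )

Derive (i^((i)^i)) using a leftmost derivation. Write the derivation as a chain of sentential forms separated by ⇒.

S ⇒ K   [S → K]
K ⇒ (S)   [K → ( S )]
(S) ⇒ (S^K)   [S → S ^ K]
(S^K) ⇒ (K^K)   [S → K]
(K^K) ⇒ (i^K)   [K → i]
(i^K) ⇒ (i^(S))   [K → ( S )]
(i^(S)) ⇒ (i^(S^K))   [S → S ^ K]
(i^(S^K)) ⇒ (i^(K^K))   [S → K]
(i^(K^K)) ⇒ (i^((S)^K))   [K → ( S )]
(i^((S)^K)) ⇒ (i^((K)^K))   [S → K]
(i^((K)^K)) ⇒ (i^((i)^K))   [K → i]
(i^((i)^K)) ⇒ (i^((i)^i))   [K → i]

S ⇒ K ⇒ (S) ⇒ (S^K) ⇒ (K^K) ⇒ (i^K) ⇒ (i^(S)) ⇒ (i^(S^K)) ⇒ (i^(K^K)) ⇒ (i^((S)^K)) ⇒ (i^((K)^K)) ⇒ (i^((i)^K)) ⇒ (i^((i)^i))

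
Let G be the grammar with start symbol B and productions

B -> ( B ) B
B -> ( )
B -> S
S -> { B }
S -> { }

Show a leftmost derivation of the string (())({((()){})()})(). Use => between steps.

B => (B)B => (())B => (())(B)B => (())(S)B => (())({B})B => (())({(B)B})B => (())({((B)B)B})B => (())({((())B)B})B => (())({((())S)B})B => (())({((()){})B})B => (())({((()){})()})B => (())({((()){})()})()

B => (B)B   [B -> ( B ) B]
(B)B => (())B   [B -> ( )]
(())B => (())(B)B   [B -> ( B ) B]
(())(B)B => (())(S)B   [B -> S]
(())(S)B => (())({B})B   [S -> { B }]
(())({B})B => (())({(B)B})B   [B -> ( B ) B]
(())({(B)B})B => (())({((B)B)B})B   [B -> ( B ) B]
(())({((B)B)B})B => (())({((())B)B})B   [B -> ( )]
(())({((())B)B})B => (())({((())S)B})B   [B -> S]
(())({((())S)B})B => (())({((()){})B})B   [S -> { }]
(())({((()){})B})B => (())({((()){})()})B   [B -> ( )]
(())({((()){})()})B => (())({((()){})()})()   [B -> ( )]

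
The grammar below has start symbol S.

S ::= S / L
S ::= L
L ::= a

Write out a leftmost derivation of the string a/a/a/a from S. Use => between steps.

S => S/L   [S ::= S / L]
S/L => S/L/L   [S ::= S / L]
S/L/L => S/L/L/L   [S ::= S / L]
S/L/L/L => L/L/L/L   [S ::= L]
L/L/L/L => a/L/L/L   [L ::= a]
a/L/L/L => a/a/L/L   [L ::= a]
a/a/L/L => a/a/a/L   [L ::= a]
a/a/a/L => a/a/a/a   [L ::= a]

S=>S/L=>S/L/L=>S/L/L/L=>L/L/L/L=>a/L/L/L=>a/a/L/L=>a/a/a/L=>a/a/a/a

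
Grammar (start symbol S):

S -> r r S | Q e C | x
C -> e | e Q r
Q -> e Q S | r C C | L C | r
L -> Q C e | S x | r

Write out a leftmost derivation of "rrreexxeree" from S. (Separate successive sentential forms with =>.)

S => rrS => rrQeC => rrrCCeC => rrreCeC => rrreeQreC => rrreeLCreC => rrreeSxCreC => rrreexxCreC => rrreexxereC => rrreexxeree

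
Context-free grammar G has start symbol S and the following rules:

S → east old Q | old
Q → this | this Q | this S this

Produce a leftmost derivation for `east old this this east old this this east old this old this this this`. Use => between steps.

S => east old Q => east old this Q => east old this this S this => east old this this east old Q this => east old this this east old this Q this => east old this this east old this this S this this => east old this this east old this this east old Q this this => east old this this east old this this east old this S this this this => east old this this east old this this east old this old this this this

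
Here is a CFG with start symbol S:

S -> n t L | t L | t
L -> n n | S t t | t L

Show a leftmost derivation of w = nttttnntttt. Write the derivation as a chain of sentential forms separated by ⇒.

S ⇒ ntL   [S -> n t L]
ntL ⇒ ntStt   [L -> S t t]
ntStt ⇒ nttLtt   [S -> t L]
nttLtt ⇒ nttStttt   [L -> S t t]
nttStttt ⇒ ntttLtttt   [S -> t L]
ntttLtttt ⇒ nttttLtttt   [L -> t L]
nttttLtttt ⇒ nttttnntttt   [L -> n n]

S ⇒ ntL ⇒ ntStt ⇒ nttLtt ⇒ nttStttt ⇒ ntttLtttt ⇒ nttttLtttt ⇒ nttttnntttt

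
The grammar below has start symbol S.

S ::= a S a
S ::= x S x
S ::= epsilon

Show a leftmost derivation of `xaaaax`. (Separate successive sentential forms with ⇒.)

S ⇒ xSx ⇒ xaSax ⇒ xaaSaax ⇒ xaaaax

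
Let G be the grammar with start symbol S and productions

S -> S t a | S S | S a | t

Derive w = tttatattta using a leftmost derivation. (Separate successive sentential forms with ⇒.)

S⇒Sta⇒SSta⇒SSSta⇒tSSta⇒ttSta⇒ttSSta⇒ttSaSta⇒tttaSta⇒tttaSSta⇒tttaSSSta⇒tttaSaSSta⇒tttataSSta⇒tttatatSta⇒tttatattta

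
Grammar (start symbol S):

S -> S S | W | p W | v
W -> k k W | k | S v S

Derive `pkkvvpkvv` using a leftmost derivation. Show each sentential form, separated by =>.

S=>pW=>pSvS=>pWvS=>pkkWvS=>pkkSvSvS=>pkkvvSvS=>pkkvvpWvS=>pkkvvpkvS=>pkkvvpkvv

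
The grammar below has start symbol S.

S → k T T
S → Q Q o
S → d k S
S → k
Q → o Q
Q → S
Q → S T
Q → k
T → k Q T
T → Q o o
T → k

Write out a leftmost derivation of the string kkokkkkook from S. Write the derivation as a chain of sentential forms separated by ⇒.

S⇒kTT⇒kkQTT⇒kkoQTT⇒kkokTT⇒kkokQooT⇒kkokSooT⇒kkokkTTooT⇒kkokkkTooT⇒kkokkkkooT⇒kkokkkkook

S ⇒ kTT   [S → k T T]
kTT ⇒ kkQTT   [T → k Q T]
kkQTT ⇒ kkoQTT   [Q → o Q]
kkoQTT ⇒ kkokTT   [Q → k]
kkokTT ⇒ kkokQooT   [T → Q o o]
kkokQooT ⇒ kkokSooT   [Q → S]
kkokSooT ⇒ kkokkTTooT   [S → k T T]
kkokkTTooT ⇒ kkokkkTooT   [T → k]
kkokkkTooT ⇒ kkokkkkooT   [T → k]
kkokkkkooT ⇒ kkokkkkook   [T → k]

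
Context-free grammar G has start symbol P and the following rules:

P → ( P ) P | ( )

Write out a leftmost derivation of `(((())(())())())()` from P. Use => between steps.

P => (P)P   [P → ( P ) P]
(P)P => ((P)P)P   [P → ( P ) P]
((P)P)P => (((P)P)P)P   [P → ( P ) P]
(((P)P)P)P => (((())P)P)P   [P → ( )]
(((())P)P)P => (((())(P)P)P)P   [P → ( P ) P]
(((())(P)P)P)P => (((())(())P)P)P   [P → ( )]
(((())(())P)P)P => (((())(())())P)P   [P → ( )]
(((())(())())P)P => (((())(())())())P   [P → ( )]
(((())(())())())P => (((())(())())())()   [P → ( )]

P=>(P)P=>((P)P)P=>(((P)P)P)P=>(((())P)P)P=>(((())(P)P)P)P=>(((())(())P)P)P=>(((())(())())P)P=>(((())(())())())P=>(((())(())())())()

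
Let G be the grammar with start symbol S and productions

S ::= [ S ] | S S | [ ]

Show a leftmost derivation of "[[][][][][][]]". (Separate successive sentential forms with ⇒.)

S ⇒ [S] ⇒ [SS] ⇒ [[]S] ⇒ [[]SS] ⇒ [[]SSS] ⇒ [[]SSSS] ⇒ [[][]SSS] ⇒ [[][]SSSS] ⇒ [[][][]SSS] ⇒ [[][][][]SS] ⇒ [[][][][][]S] ⇒ [[][][][][][]]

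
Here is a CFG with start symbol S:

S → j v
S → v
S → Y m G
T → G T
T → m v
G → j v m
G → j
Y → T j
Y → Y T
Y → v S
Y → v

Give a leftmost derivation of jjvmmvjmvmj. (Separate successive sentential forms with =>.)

S => YmG   [S → Y m G]
YmG => YTmG   [Y → Y T]
YTmG => TjTmG   [Y → T j]
TjTmG => GTjTmG   [T → G T]
GTjTmG => jTjTmG   [G → j]
jTjTmG => jGTjTmG   [T → G T]
jGTjTmG => jjvmTjTmG   [G → j v m]
jjvmTjTmG => jjvmmvjTmG   [T → m v]
jjvmmvjTmG => jjvmmvjmvmG   [T → m v]
jjvmmvjmvmG => jjvmmvjmvmj   [G → j]

S => YmG => YTmG => TjTmG => GTjTmG => jTjTmG => jGTjTmG => jjvmTjTmG => jjvmmvjTmG => jjvmmvjmvmG => jjvmmvjmvmj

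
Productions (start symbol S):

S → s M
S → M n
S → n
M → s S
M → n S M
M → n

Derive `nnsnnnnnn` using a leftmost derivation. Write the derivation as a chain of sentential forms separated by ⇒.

S ⇒ Mn ⇒ nSMn ⇒ nMnMn ⇒ nnSMnMn ⇒ nnMnMnMn ⇒ nnsSnMnMn ⇒ nnsnnMnMn ⇒ nnsnnnnMn ⇒ nnsnnnnnn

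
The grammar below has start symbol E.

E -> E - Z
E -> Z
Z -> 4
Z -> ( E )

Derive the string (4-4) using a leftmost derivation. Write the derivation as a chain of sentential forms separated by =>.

E => Z   [E -> Z]
Z => (E)   [Z -> ( E )]
(E) => (E-Z)   [E -> E - Z]
(E-Z) => (Z-Z)   [E -> Z]
(Z-Z) => (4-Z)   [Z -> 4]
(4-Z) => (4-4)   [Z -> 4]

E => Z => (E) => (E-Z) => (Z-Z) => (4-Z) => (4-4)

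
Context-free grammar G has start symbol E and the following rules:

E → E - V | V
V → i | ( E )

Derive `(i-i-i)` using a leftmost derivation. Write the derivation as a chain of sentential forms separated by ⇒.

E ⇒ V   [E → V]
V ⇒ (E)   [V → ( E )]
(E) ⇒ (E-V)   [E → E - V]
(E-V) ⇒ (E-V-V)   [E → E - V]
(E-V-V) ⇒ (V-V-V)   [E → V]
(V-V-V) ⇒ (i-V-V)   [V → i]
(i-V-V) ⇒ (i-i-V)   [V → i]
(i-i-V) ⇒ (i-i-i)   [V → i]

E ⇒ V ⇒ (E) ⇒ (E-V) ⇒ (E-V-V) ⇒ (V-V-V) ⇒ (i-V-V) ⇒ (i-i-V) ⇒ (i-i-i)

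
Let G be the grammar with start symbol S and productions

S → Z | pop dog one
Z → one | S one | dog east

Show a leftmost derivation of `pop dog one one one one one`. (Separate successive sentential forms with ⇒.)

S ⇒ Z   [S → Z]
Z ⇒ S one   [Z → S one]
S one ⇒ Z one   [S → Z]
Z one ⇒ S one one   [Z → S one]
S one one ⇒ Z one one   [S → Z]
Z one one ⇒ S one one one   [Z → S one]
S one one one ⇒ Z one one one   [S → Z]
Z one one one ⇒ S one one one one   [Z → S one]
S one one one one ⇒ pop dog one one one one one   [S → pop dog one]

S ⇒ Z ⇒ S one ⇒ Z one ⇒ S one one ⇒ Z one one ⇒ S one one one ⇒ Z one one one ⇒ S one one one one ⇒ pop dog one one one one one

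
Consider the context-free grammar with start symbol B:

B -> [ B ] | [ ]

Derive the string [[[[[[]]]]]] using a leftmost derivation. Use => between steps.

B => [B]   [B -> [ B ]]
[B] => [[B]]   [B -> [ B ]]
[[B]] => [[[B]]]   [B -> [ B ]]
[[[B]]] => [[[[B]]]]   [B -> [ B ]]
[[[[B]]]] => [[[[[B]]]]]   [B -> [ B ]]
[[[[[B]]]]] => [[[[[[]]]]]]   [B -> [ ]]

B => [B] => [[B]] => [[[B]]] => [[[[B]]]] => [[[[[B]]]]] => [[[[[[]]]]]]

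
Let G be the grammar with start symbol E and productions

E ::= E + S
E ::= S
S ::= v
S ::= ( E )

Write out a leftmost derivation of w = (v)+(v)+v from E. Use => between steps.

E=>E+S=>E+S+S=>S+S+S=>(E)+S+S=>(S)+S+S=>(v)+S+S=>(v)+(E)+S=>(v)+(S)+S=>(v)+(v)+S=>(v)+(v)+v

E => E+S   [E ::= E + S]
E+S => E+S+S   [E ::= E + S]
E+S+S => S+S+S   [E ::= S]
S+S+S => (E)+S+S   [S ::= ( E )]
(E)+S+S => (S)+S+S   [E ::= S]
(S)+S+S => (v)+S+S   [S ::= v]
(v)+S+S => (v)+(E)+S   [S ::= ( E )]
(v)+(E)+S => (v)+(S)+S   [E ::= S]
(v)+(S)+S => (v)+(v)+S   [S ::= v]
(v)+(v)+S => (v)+(v)+v   [S ::= v]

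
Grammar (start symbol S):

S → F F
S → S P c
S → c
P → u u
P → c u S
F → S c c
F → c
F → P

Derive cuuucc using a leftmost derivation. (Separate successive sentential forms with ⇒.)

S ⇒ FF   [S → F F]
FF ⇒ PF   [F → P]
PF ⇒ cuSF   [P → c u S]
cuSF ⇒ cuFFF   [S → F F]
cuFFF ⇒ cuPFF   [F → P]
cuPFF ⇒ cuuuFF   [P → u u]
cuuuFF ⇒ cuuucF   [F → c]
cuuucF ⇒ cuuucc   [F → c]

S ⇒ FF ⇒ PF ⇒ cuSF ⇒ cuFFF ⇒ cuPFF ⇒ cuuuFF ⇒ cuuucF ⇒ cuuucc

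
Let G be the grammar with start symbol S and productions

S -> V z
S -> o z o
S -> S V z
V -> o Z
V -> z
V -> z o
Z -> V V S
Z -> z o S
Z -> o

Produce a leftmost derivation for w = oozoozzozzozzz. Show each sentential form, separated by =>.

S=>SVz=>SVzVz=>SVzVzVz=>SVzVzVzVz=>VzVzVzVzVz=>oZzVzVzVzVz=>oozVzVzVzVz=>oozoZzVzVzVz=>oozoozVzVzVz=>oozoozzozVzVz=>oozoozzozzozVz=>oozoozzozzozzz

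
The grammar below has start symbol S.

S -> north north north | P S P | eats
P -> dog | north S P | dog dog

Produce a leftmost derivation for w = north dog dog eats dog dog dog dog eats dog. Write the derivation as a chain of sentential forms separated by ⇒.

S ⇒ P S P ⇒ north S P S P ⇒ north P S P P S P ⇒ north dog dog S P P S P ⇒ north dog dog eats P P S P ⇒ north dog dog eats dog dog P S P ⇒ north dog dog eats dog dog dog dog S P ⇒ north dog dog eats dog dog dog dog eats P ⇒ north dog dog eats dog dog dog dog eats dog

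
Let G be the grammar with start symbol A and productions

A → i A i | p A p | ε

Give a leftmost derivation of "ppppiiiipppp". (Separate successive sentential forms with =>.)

A => pAp   [A → p A p]
pAp => ppApp   [A → p A p]
ppApp => pppAppp   [A → p A p]
pppAppp => ppppApppp   [A → p A p]
ppppApppp => ppppiAipppp   [A → i A i]
ppppiAipppp => ppppiiAiipppp   [A → i A i]
ppppiiAiipppp => ppppiiiipppp   [A → ε]

A => pAp => ppApp => pppAppp => ppppApppp => ppppiAipppp => ppppiiAiipppp => ppppiiiipppp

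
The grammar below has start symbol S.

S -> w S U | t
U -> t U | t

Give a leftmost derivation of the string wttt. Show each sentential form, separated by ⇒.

S⇒wSU⇒wtU⇒wttU⇒wttt

S ⇒ wSU   [S -> w S U]
wSU ⇒ wtU   [S -> t]
wtU ⇒ wttU   [U -> t U]
wttU ⇒ wttt   [U -> t]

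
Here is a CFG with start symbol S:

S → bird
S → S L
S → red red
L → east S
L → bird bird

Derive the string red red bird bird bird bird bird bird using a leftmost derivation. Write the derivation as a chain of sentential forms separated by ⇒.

S ⇒ S L   [S → S L]
S L ⇒ S L L   [S → S L]
S L L ⇒ S L L L   [S → S L]
S L L L ⇒ red red L L L   [S → red red]
red red L L L ⇒ red red bird bird L L   [L → bird bird]
red red bird bird L L ⇒ red red bird bird bird bird L   [L → bird bird]
red red bird bird bird bird L ⇒ red red bird bird bird bird bird bird   [L → bird bird]

S ⇒ S L ⇒ S L L ⇒ S L L L ⇒ red red L L L ⇒ red red bird bird L L ⇒ red red bird bird bird bird L ⇒ red red bird bird bird bird bird bird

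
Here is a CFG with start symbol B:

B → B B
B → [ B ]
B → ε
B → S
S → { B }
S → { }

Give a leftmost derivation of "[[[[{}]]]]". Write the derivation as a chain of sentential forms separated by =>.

B => [B]   [B → [ B ]]
[B] => [[B]]   [B → [ B ]]
[[B]] => [[[B]]]   [B → [ B ]]
[[[B]]] => [[[BB]]]   [B → B B]
[[[BB]]] => [[[[B]B]]]   [B → [ B ]]
[[[[B]B]]] => [[[[S]B]]]   [B → S]
[[[[S]B]]] => [[[[{B}]B]]]   [S → { B }]
[[[[{B}]B]]] => [[[[{}]B]]]   [B → ε]
[[[[{}]B]]] => [[[[{}]]]]   [B → ε]

B => [B] => [[B]] => [[[B]]] => [[[BB]]] => [[[[B]B]]] => [[[[S]B]]] => [[[[{B}]B]]] => [[[[{}]B]]] => [[[[{}]]]]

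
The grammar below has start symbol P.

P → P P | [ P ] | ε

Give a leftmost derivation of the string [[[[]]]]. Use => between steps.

P => [P] => [[P]] => [[PP]] => [[PPP]] => [[[P]PP]] => [[[[P]]PP]] => [[[[]]PP]] => [[[[]]P]] => [[[[]]]]

P => [P]   [P → [ P ]]
[P] => [[P]]   [P → [ P ]]
[[P]] => [[PP]]   [P → P P]
[[PP]] => [[PPP]]   [P → P P]
[[PPP]] => [[[P]PP]]   [P → [ P ]]
[[[P]PP]] => [[[[P]]PP]]   [P → [ P ]]
[[[[P]]PP]] => [[[[]]PP]]   [P → ε]
[[[[]]PP]] => [[[[]]P]]   [P → ε]
[[[[]]P]] => [[[[]]]]   [P → ε]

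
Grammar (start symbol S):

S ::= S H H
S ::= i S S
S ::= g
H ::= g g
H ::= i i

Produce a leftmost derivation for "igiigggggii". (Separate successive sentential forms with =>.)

S=>iSS=>iSHHS=>igHHS=>igiiHS=>igiiggS=>igiiggSHH=>igiigggHH=>igiigggggH=>igiigggggii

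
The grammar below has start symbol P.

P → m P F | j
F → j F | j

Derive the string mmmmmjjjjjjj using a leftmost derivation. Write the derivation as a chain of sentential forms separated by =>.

P => mPF   [P → m P F]
mPF => mmPFF   [P → m P F]
mmPFF => mmmPFFF   [P → m P F]
mmmPFFF => mmmmPFFFF   [P → m P F]
mmmmPFFFF => mmmmmPFFFFF   [P → m P F]
mmmmmPFFFFF => mmmmmjFFFFF   [P → j]
mmmmmjFFFFF => mmmmmjjFFFFF   [F → j F]
mmmmmjjFFFFF => mmmmmjjjFFFF   [F → j]
mmmmmjjjFFFF => mmmmmjjjjFFF   [F → j]
mmmmmjjjjFFF => mmmmmjjjjjFF   [F → j]
mmmmmjjjjjFF => mmmmmjjjjjjF   [F → j]
mmmmmjjjjjjF => mmmmmjjjjjjj   [F → j]

P => mPF => mmPFF => mmmPFFF => mmmmPFFFF => mmmmmPFFFFF => mmmmmjFFFFF => mmmmmjjFFFFF => mmmmmjjjFFFF => mmmmmjjjjFFF => mmmmmjjjjjFF => mmmmmjjjjjjF => mmmmmjjjjjjj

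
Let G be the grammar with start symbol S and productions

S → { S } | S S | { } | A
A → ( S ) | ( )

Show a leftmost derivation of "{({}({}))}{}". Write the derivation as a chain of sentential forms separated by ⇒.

S ⇒ SS   [S → S S]
SS ⇒ {S}S   [S → { S }]
{S}S ⇒ {A}S   [S → A]
{A}S ⇒ {(S)}S   [A → ( S )]
{(S)}S ⇒ {(SS)}S   [S → S S]
{(SS)}S ⇒ {({}S)}S   [S → { }]
{({}S)}S ⇒ {({}A)}S   [S → A]
{({}A)}S ⇒ {({}(S))}S   [A → ( S )]
{({}(S))}S ⇒ {({}({}))}S   [S → { }]
{({}({}))}S ⇒ {({}({}))}{}   [S → { }]

S⇒SS⇒{S}S⇒{A}S⇒{(S)}S⇒{(SS)}S⇒{({}S)}S⇒{({}A)}S⇒{({}(S))}S⇒{({}({}))}S⇒{({}({}))}{}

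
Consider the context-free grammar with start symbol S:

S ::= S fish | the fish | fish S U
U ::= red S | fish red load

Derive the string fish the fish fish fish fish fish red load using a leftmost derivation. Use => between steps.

S => fish S U => fish S fish U => fish S fish fish U => fish S fish fish fish U => fish the fish fish fish fish U => fish the fish fish fish fish fish red load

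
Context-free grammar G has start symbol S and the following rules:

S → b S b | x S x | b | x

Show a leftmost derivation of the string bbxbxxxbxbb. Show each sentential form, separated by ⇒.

S ⇒ bSb   [S → b S b]
bSb ⇒ bbSbb   [S → b S b]
bbSbb ⇒ bbxSxbb   [S → x S x]
bbxSxbb ⇒ bbxbSbxbb   [S → b S b]
bbxbSbxbb ⇒ bbxbxSxbxbb   [S → x S x]
bbxbxSxbxbb ⇒ bbxbxxxbxbb   [S → x]

S ⇒ bSb ⇒ bbSbb ⇒ bbxSxbb ⇒ bbxbSbxbb ⇒ bbxbxSxbxbb ⇒ bbxbxxxbxbb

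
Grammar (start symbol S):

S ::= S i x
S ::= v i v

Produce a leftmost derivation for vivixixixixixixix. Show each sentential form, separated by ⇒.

S ⇒ Six   [S ::= S i x]
Six ⇒ Sixix   [S ::= S i x]
Sixix ⇒ Sixixix   [S ::= S i x]
Sixixix ⇒ Sixixixix   [S ::= S i x]
Sixixixix ⇒ Sixixixixix   [S ::= S i x]
Sixixixixix ⇒ Sixixixixixix   [S ::= S i x]
Sixixixixixix ⇒ Sixixixixixixix   [S ::= S i x]
Sixixixixixixix ⇒ vivixixixixixixix   [S ::= v i v]

S ⇒ Six ⇒ Sixix ⇒ Sixixix ⇒ Sixixixix ⇒ Sixixixixix ⇒ Sixixixixixix ⇒ Sixixixixixixix ⇒ vivixixixixixixix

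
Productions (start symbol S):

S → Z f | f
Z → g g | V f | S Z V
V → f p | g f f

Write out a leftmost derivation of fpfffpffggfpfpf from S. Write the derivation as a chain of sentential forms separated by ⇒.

S⇒Zf⇒SZVf⇒ZfZVf⇒VffZVf⇒fpffZVf⇒fpffSZVVf⇒fpffZfZVVf⇒fpffVffZVVf⇒fpfffpffZVVf⇒fpfffpffggVVf⇒fpfffpffggfpVf⇒fpfffpffggfpfpf

S ⇒ Zf   [S → Z f]
Zf ⇒ SZVf   [Z → S Z V]
SZVf ⇒ ZfZVf   [S → Z f]
ZfZVf ⇒ VffZVf   [Z → V f]
VffZVf ⇒ fpffZVf   [V → f p]
fpffZVf ⇒ fpffSZVVf   [Z → S Z V]
fpffSZVVf ⇒ fpffZfZVVf   [S → Z f]
fpffZfZVVf ⇒ fpffVffZVVf   [Z → V f]
fpffVffZVVf ⇒ fpfffpffZVVf   [V → f p]
fpfffpffZVVf ⇒ fpfffpffggVVf   [Z → g g]
fpfffpffggVVf ⇒ fpfffpffggfpVf   [V → f p]
fpfffpffggfpVf ⇒ fpfffpffggfpfpf   [V → f p]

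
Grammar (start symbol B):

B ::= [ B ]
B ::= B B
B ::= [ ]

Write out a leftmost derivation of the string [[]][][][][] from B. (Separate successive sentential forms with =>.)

B => BB => BBB => BBBB => [B]BBB => [[]]BBB => [[]]BBBB => [[]][]BBB => [[]][][]BB => [[]][][][]B => [[]][][][][]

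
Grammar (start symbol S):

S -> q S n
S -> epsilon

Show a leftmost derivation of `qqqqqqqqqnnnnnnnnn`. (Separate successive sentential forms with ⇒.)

S ⇒ qSn ⇒ qqSnn ⇒ qqqSnnn ⇒ qqqqSnnnn ⇒ qqqqqSnnnnn ⇒ qqqqqqSnnnnnn ⇒ qqqqqqqSnnnnnnn ⇒ qqqqqqqqSnnnnnnnn ⇒ qqqqqqqqqSnnnnnnnnn ⇒ qqqqqqqqqnnnnnnnnn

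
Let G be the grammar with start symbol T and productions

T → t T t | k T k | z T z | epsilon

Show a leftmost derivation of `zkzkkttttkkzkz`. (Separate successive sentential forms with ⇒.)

T⇒zTz⇒zkTkz⇒zkzTzkz⇒zkzkTkzkz⇒zkzkkTkkzkz⇒zkzkktTtkkzkz⇒zkzkkttTttkkzkz⇒zkzkkttttkkzkz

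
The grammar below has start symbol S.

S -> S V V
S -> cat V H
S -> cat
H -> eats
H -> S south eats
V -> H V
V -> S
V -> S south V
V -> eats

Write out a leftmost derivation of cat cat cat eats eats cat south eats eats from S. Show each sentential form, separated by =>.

S => cat V H => cat S H => cat cat V H H => cat cat S H H => cat cat cat V H H H => cat cat cat eats H H H => cat cat cat eats eats H H => cat cat cat eats eats S south eats H => cat cat cat eats eats cat south eats H => cat cat cat eats eats cat south eats eats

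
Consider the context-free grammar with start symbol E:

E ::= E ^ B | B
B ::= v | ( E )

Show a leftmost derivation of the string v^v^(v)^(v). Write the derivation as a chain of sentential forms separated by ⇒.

E ⇒ E^B ⇒ E^B^B ⇒ E^B^B^B ⇒ B^B^B^B ⇒ v^B^B^B ⇒ v^v^B^B ⇒ v^v^(E)^B ⇒ v^v^(B)^B ⇒ v^v^(v)^B ⇒ v^v^(v)^(E) ⇒ v^v^(v)^(B) ⇒ v^v^(v)^(v)

E ⇒ E^B   [E ::= E ^ B]
E^B ⇒ E^B^B   [E ::= E ^ B]
E^B^B ⇒ E^B^B^B   [E ::= E ^ B]
E^B^B^B ⇒ B^B^B^B   [E ::= B]
B^B^B^B ⇒ v^B^B^B   [B ::= v]
v^B^B^B ⇒ v^v^B^B   [B ::= v]
v^v^B^B ⇒ v^v^(E)^B   [B ::= ( E )]
v^v^(E)^B ⇒ v^v^(B)^B   [E ::= B]
v^v^(B)^B ⇒ v^v^(v)^B   [B ::= v]
v^v^(v)^B ⇒ v^v^(v)^(E)   [B ::= ( E )]
v^v^(v)^(E) ⇒ v^v^(v)^(B)   [E ::= B]
v^v^(v)^(B) ⇒ v^v^(v)^(v)   [B ::= v]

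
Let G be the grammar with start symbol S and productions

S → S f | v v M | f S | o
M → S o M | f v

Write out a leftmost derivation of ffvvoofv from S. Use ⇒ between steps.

S ⇒ fS ⇒ ffS ⇒ ffvvM ⇒ ffvvSoM ⇒ ffvvooM ⇒ ffvvoofv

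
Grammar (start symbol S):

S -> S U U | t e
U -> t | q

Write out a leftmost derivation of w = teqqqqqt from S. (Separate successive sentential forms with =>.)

S => SUU   [S -> S U U]
SUU => SUUUU   [S -> S U U]
SUUUU => SUUUUUU   [S -> S U U]
SUUUUUU => teUUUUUU   [S -> t e]
teUUUUUU => teqUUUUU   [U -> q]
teqUUUUU => teqqUUUU   [U -> q]
teqqUUUU => teqqqUUU   [U -> q]
teqqqUUU => teqqqqUU   [U -> q]
teqqqqUU => teqqqqqU   [U -> q]
teqqqqqU => teqqqqqt   [U -> t]

S => SUU => SUUUU => SUUUUUU => teUUUUUU => teqUUUUU => teqqUUUU => teqqqUUU => teqqqqUU => teqqqqqU => teqqqqqt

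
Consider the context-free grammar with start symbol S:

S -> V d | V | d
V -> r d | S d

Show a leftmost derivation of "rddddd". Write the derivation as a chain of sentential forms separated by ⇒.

S ⇒ Vd   [S -> V d]
Vd ⇒ Sdd   [V -> S d]
Sdd ⇒ Vddd   [S -> V d]
Vddd ⇒ Sdddd   [V -> S d]
Sdddd ⇒ Vdddd   [S -> V]
Vdddd ⇒ rddddd   [V -> r d]

S⇒Vd⇒Sdd⇒Vddd⇒Sdddd⇒Vdddd⇒rddddd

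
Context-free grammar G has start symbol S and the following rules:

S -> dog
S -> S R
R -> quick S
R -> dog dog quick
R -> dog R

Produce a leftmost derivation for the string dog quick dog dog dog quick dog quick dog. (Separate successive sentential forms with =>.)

S => S R   [S -> S R]
S R => S R R   [S -> S R]
S R R => dog R R   [S -> dog]
dog R R => dog quick S R   [R -> quick S]
dog quick S R => dog quick dog R   [S -> dog]
dog quick dog R => dog quick dog dog R   [R -> dog R]
dog quick dog dog R => dog quick dog dog dog R   [R -> dog R]
dog quick dog dog dog R => dog quick dog dog dog quick S   [R -> quick S]
dog quick dog dog dog quick S => dog quick dog dog dog quick S R   [S -> S R]
dog quick dog dog dog quick S R => dog quick dog dog dog quick dog R   [S -> dog]
dog quick dog dog dog quick dog R => dog quick dog dog dog quick dog quick S   [R -> quick S]
dog quick dog dog dog quick dog quick S => dog quick dog dog dog quick dog quick dog   [S -> dog]

S => S R => S R R => dog R R => dog quick S R => dog quick dog R => dog quick dog dog R => dog quick dog dog dog R => dog quick dog dog dog quick S => dog quick dog dog dog quick S R => dog quick dog dog dog quick dog R => dog quick dog dog dog quick dog quick S => dog quick dog dog dog quick dog quick dog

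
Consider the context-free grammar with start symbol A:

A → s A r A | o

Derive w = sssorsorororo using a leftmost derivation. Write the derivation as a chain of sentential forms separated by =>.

A => sArA => ssArArA => sssArArArA => sssorArArA => sssorsArArArA => sssorsorArArA => sssorsororArA => sssorsorororA => sssorsorororo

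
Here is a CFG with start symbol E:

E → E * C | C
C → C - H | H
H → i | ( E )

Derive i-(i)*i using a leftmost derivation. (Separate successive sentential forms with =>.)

E => E*C   [E → E * C]
E*C => C*C   [E → C]
C*C => C-H*C   [C → C - H]
C-H*C => H-H*C   [C → H]
H-H*C => i-H*C   [H → i]
i-H*C => i-(E)*C   [H → ( E )]
i-(E)*C => i-(C)*C   [E → C]
i-(C)*C => i-(H)*C   [C → H]
i-(H)*C => i-(i)*C   [H → i]
i-(i)*C => i-(i)*H   [C → H]
i-(i)*H => i-(i)*i   [H → i]

E => E*C => C*C => C-H*C => H-H*C => i-H*C => i-(E)*C => i-(C)*C => i-(H)*C => i-(i)*C => i-(i)*H => i-(i)*i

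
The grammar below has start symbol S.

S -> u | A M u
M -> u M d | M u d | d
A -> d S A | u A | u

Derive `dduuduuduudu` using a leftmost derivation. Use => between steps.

S => AMu => dSAMu => dAMuAMu => ddSAMuAMu => ddAMuAMuAMu => dduAMuAMuAMu => dduuMuAMuAMu => dduuduAMuAMu => dduuduuMuAMu => dduuduuduAMu => dduuduuduuMu => dduuduuduudu

S => AMu   [S -> A M u]
AMu => dSAMu   [A -> d S A]
dSAMu => dAMuAMu   [S -> A M u]
dAMuAMu => ddSAMuAMu   [A -> d S A]
ddSAMuAMu => ddAMuAMuAMu   [S -> A M u]
ddAMuAMuAMu => dduAMuAMuAMu   [A -> u A]
dduAMuAMuAMu => dduuMuAMuAMu   [A -> u]
dduuMuAMuAMu => dduuduAMuAMu   [M -> d]
dduuduAMuAMu => dduuduuMuAMu   [A -> u]
dduuduuMuAMu => dduuduuduAMu   [M -> d]
dduuduuduAMu => dduuduuduuMu   [A -> u]
dduuduuduuMu => dduuduuduudu   [M -> d]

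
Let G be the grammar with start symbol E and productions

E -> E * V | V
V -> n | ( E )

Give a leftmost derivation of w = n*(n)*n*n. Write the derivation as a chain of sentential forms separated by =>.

E => E*V   [E -> E * V]
E*V => E*V*V   [E -> E * V]
E*V*V => E*V*V*V   [E -> E * V]
E*V*V*V => V*V*V*V   [E -> V]
V*V*V*V => n*V*V*V   [V -> n]
n*V*V*V => n*(E)*V*V   [V -> ( E )]
n*(E)*V*V => n*(V)*V*V   [E -> V]
n*(V)*V*V => n*(n)*V*V   [V -> n]
n*(n)*V*V => n*(n)*n*V   [V -> n]
n*(n)*n*V => n*(n)*n*n   [V -> n]

E => E*V => E*V*V => E*V*V*V => V*V*V*V => n*V*V*V => n*(E)*V*V => n*(V)*V*V => n*(n)*V*V => n*(n)*n*V => n*(n)*n*n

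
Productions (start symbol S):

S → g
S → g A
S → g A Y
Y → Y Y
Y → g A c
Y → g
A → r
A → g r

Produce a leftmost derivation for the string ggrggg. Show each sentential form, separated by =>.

S=>gAY=>ggrY=>ggrYY=>ggrgY=>ggrgYY=>ggrggY=>ggrggg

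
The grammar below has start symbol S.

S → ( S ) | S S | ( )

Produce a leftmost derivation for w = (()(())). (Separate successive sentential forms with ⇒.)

S⇒(S)⇒(SS)⇒(()S)⇒(()(S))⇒(()(()))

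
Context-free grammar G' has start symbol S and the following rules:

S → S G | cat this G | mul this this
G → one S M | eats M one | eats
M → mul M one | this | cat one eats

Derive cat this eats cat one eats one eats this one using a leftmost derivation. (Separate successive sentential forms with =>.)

S => S G => cat this G G => cat this eats M one G => cat this eats cat one eats one G => cat this eats cat one eats one eats M one => cat this eats cat one eats one eats this one

S => S G   [S → S G]
S G => cat this G G   [S → cat this G]
cat this G G => cat this eats M one G   [G → eats M one]
cat this eats M one G => cat this eats cat one eats one G   [M → cat one eats]
cat this eats cat one eats one G => cat this eats cat one eats one eats M one   [G → eats M one]
cat this eats cat one eats one eats M one => cat this eats cat one eats one eats this one   [M → this]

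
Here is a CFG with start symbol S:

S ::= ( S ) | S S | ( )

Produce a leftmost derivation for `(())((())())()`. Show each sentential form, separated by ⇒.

S⇒SS⇒(S)S⇒(())S⇒(())SS⇒(())(S)S⇒(())(SS)S⇒(())((S)S)S⇒(())((())S)S⇒(())((())())S⇒(())((())())()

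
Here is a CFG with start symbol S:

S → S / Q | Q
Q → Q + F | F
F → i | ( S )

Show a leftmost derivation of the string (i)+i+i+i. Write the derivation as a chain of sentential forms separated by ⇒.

S⇒Q⇒Q+F⇒Q+F+F⇒Q+F+F+F⇒F+F+F+F⇒(S)+F+F+F⇒(Q)+F+F+F⇒(F)+F+F+F⇒(i)+F+F+F⇒(i)+i+F+F⇒(i)+i+i+F⇒(i)+i+i+i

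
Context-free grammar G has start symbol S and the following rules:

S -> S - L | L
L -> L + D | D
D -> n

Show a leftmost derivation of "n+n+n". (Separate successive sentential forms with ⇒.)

S ⇒ L   [S -> L]
L ⇒ L+D   [L -> L + D]
L+D ⇒ L+D+D   [L -> L + D]
L+D+D ⇒ D+D+D   [L -> D]
D+D+D ⇒ n+D+D   [D -> n]
n+D+D ⇒ n+n+D   [D -> n]
n+n+D ⇒ n+n+n   [D -> n]

S ⇒ L ⇒ L+D ⇒ L+D+D ⇒ D+D+D ⇒ n+D+D ⇒ n+n+D ⇒ n+n+n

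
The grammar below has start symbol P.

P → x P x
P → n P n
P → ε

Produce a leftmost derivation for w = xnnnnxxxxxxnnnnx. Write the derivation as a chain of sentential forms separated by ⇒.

P ⇒ xPx   [P → x P x]
xPx ⇒ xnPnx   [P → n P n]
xnPnx ⇒ xnnPnnx   [P → n P n]
xnnPnnx ⇒ xnnnPnnnx   [P → n P n]
xnnnPnnnx ⇒ xnnnnPnnnnx   [P → n P n]
xnnnnPnnnnx ⇒ xnnnnxPxnnnnx   [P → x P x]
xnnnnxPxnnnnx ⇒ xnnnnxxPxxnnnnx   [P → x P x]
xnnnnxxPxxnnnnx ⇒ xnnnnxxxPxxxnnnnx   [P → x P x]
xnnnnxxxPxxxnnnnx ⇒ xnnnnxxxxxxnnnnx   [P → ε]

P ⇒ xPx ⇒ xnPnx ⇒ xnnPnnx ⇒ xnnnPnnnx ⇒ xnnnnPnnnnx ⇒ xnnnnxPxnnnnx ⇒ xnnnnxxPxxnnnnx ⇒ xnnnnxxxPxxxnnnnx ⇒ xnnnnxxxxxxnnnnx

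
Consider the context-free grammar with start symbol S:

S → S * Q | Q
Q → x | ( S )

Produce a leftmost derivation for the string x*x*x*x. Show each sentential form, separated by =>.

S=>S*Q=>S*Q*Q=>S*Q*Q*Q=>Q*Q*Q*Q=>x*Q*Q*Q=>x*x*Q*Q=>x*x*x*Q=>x*x*x*x

S => S*Q   [S → S * Q]
S*Q => S*Q*Q   [S → S * Q]
S*Q*Q => S*Q*Q*Q   [S → S * Q]
S*Q*Q*Q => Q*Q*Q*Q   [S → Q]
Q*Q*Q*Q => x*Q*Q*Q   [Q → x]
x*Q*Q*Q => x*x*Q*Q   [Q → x]
x*x*Q*Q => x*x*x*Q   [Q → x]
x*x*x*Q => x*x*x*x   [Q → x]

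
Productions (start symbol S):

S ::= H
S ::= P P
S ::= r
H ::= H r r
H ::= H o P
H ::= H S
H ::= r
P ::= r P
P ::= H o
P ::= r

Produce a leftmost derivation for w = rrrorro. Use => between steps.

S => PP => rP => rrP => rrHo => rrHoPo => rrroPo => rrrorPo => rrrorro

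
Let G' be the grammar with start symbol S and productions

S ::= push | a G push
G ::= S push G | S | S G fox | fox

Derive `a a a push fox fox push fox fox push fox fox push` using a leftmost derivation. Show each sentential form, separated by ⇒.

S ⇒ a G push ⇒ a S G fox push ⇒ a a G push G fox push ⇒ a a S G fox push G fox push ⇒ a a a G push G fox push G fox push ⇒ a a a S G fox push G fox push G fox push ⇒ a a a push G fox push G fox push G fox push ⇒ a a a push fox fox push G fox push G fox push ⇒ a a a push fox fox push fox fox push G fox push ⇒ a a a push fox fox push fox fox push fox fox push

S ⇒ a G push   [S ::= a G push]
a G push ⇒ a S G fox push   [G ::= S G fox]
a S G fox push ⇒ a a G push G fox push   [S ::= a G push]
a a G push G fox push ⇒ a a S G fox push G fox push   [G ::= S G fox]
a a S G fox push G fox push ⇒ a a a G push G fox push G fox push   [S ::= a G push]
a a a G push G fox push G fox push ⇒ a a a S G fox push G fox push G fox push   [G ::= S G fox]
a a a S G fox push G fox push G fox push ⇒ a a a push G fox push G fox push G fox push   [S ::= push]
a a a push G fox push G fox push G fox push ⇒ a a a push fox fox push G fox push G fox push   [G ::= fox]
a a a push fox fox push G fox push G fox push ⇒ a a a push fox fox push fox fox push G fox push   [G ::= fox]
a a a push fox fox push fox fox push G fox push ⇒ a a a push fox fox push fox fox push fox fox push   [G ::= fox]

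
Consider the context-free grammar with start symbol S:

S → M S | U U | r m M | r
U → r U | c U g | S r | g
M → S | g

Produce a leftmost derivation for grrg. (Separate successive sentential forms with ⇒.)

S ⇒ UU ⇒ SrU ⇒ MSrU ⇒ gSrU ⇒ grrU ⇒ grrg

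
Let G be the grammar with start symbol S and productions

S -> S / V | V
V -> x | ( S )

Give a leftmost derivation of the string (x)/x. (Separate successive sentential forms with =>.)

S => S/V => V/V => (S)/V => (V)/V => (x)/V => (x)/x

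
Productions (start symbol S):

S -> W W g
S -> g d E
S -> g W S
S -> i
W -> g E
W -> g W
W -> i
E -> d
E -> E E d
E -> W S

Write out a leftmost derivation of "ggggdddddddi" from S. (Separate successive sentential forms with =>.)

S => gWS => ggWS => gggWS => ggggES => ggggEEdS => ggggEEdEdS => ggggEEdEdEdS => ggggdEdEdEdS => ggggdddEdEdS => ggggdddddEdS => ggggdddddddS => ggggdddddddi

S => gWS   [S -> g W S]
gWS => ggWS   [W -> g W]
ggWS => gggWS   [W -> g W]
gggWS => ggggES   [W -> g E]
ggggES => ggggEEdS   [E -> E E d]
ggggEEdS => ggggEEdEdS   [E -> E E d]
ggggEEdEdS => ggggEEdEdEdS   [E -> E E d]
ggggEEdEdEdS => ggggdEdEdEdS   [E -> d]
ggggdEdEdEdS => ggggdddEdEdS   [E -> d]
ggggdddEdEdS => ggggdddddEdS   [E -> d]
ggggdddddEdS => ggggdddddddS   [E -> d]
ggggdddddddS => ggggdddddddi   [S -> i]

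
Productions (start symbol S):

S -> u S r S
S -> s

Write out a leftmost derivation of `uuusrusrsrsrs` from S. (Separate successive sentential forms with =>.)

S => uSrS => uuSrSrS => uuuSrSrSrS => uuusrSrSrS => uuusruSrSrSrS => uuusrusrSrSrS => uuusrusrsrSrS => uuusrusrsrsrS => uuusrusrsrsrs

S => uSrS   [S -> u S r S]
uSrS => uuSrSrS   [S -> u S r S]
uuSrSrS => uuuSrSrSrS   [S -> u S r S]
uuuSrSrSrS => uuusrSrSrS   [S -> s]
uuusrSrSrS => uuusruSrSrSrS   [S -> u S r S]
uuusruSrSrSrS => uuusrusrSrSrS   [S -> s]
uuusrusrSrSrS => uuusrusrsrSrS   [S -> s]
uuusrusrsrSrS => uuusrusrsrsrS   [S -> s]
uuusrusrsrsrS => uuusrusrsrsrs   [S -> s]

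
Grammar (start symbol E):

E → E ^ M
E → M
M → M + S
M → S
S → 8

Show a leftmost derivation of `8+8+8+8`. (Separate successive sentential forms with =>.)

E => M => M+S => M+S+S => M+S+S+S => S+S+S+S => 8+S+S+S => 8+8+S+S => 8+8+8+S => 8+8+8+8

E => M   [E → M]
M => M+S   [M → M + S]
M+S => M+S+S   [M → M + S]
M+S+S => M+S+S+S   [M → M + S]
M+S+S+S => S+S+S+S   [M → S]
S+S+S+S => 8+S+S+S   [S → 8]
8+S+S+S => 8+8+S+S   [S → 8]
8+8+S+S => 8+8+8+S   [S → 8]
8+8+8+S => 8+8+8+8   [S → 8]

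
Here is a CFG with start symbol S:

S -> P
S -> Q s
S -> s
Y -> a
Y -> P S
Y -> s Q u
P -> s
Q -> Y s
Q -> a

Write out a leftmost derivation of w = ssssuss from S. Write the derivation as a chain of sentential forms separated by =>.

S => Qs => Yss => sQuss => sYsuss => sPSsuss => ssSsuss => ssPsuss => ssssuss

S => Qs   [S -> Q s]
Qs => Yss   [Q -> Y s]
Yss => sQuss   [Y -> s Q u]
sQuss => sYsuss   [Q -> Y s]
sYsuss => sPSsuss   [Y -> P S]
sPSsuss => ssSsuss   [P -> s]
ssSsuss => ssPsuss   [S -> P]
ssPsuss => ssssuss   [P -> s]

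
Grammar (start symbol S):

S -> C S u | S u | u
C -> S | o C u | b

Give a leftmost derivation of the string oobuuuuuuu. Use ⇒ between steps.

S ⇒ CSu ⇒ oCuSu ⇒ ooCuuSu ⇒ ooSuuSu ⇒ ooCSuuuSu ⇒ oobSuuuSu ⇒ oobSuuuuSu ⇒ oobuuuuuSu ⇒ oobuuuuuuu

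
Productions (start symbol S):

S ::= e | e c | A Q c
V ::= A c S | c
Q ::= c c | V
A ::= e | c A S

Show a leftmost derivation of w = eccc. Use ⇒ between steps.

S⇒AQc⇒eQc⇒eccc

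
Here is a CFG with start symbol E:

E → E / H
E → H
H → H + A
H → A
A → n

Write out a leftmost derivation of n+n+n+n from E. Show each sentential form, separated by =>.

E=>H=>H+A=>H+A+A=>H+A+A+A=>A+A+A+A=>n+A+A+A=>n+n+A+A=>n+n+n+A=>n+n+n+n

E => H   [E → H]
H => H+A   [H → H + A]
H+A => H+A+A   [H → H + A]
H+A+A => H+A+A+A   [H → H + A]
H+A+A+A => A+A+A+A   [H → A]
A+A+A+A => n+A+A+A   [A → n]
n+A+A+A => n+n+A+A   [A → n]
n+n+A+A => n+n+n+A   [A → n]
n+n+n+A => n+n+n+n   [A → n]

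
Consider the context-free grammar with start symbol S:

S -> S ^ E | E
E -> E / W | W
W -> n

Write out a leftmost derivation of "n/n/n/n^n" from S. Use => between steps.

S => S^E => E^E => E/W^E => E/W/W^E => E/W/W/W^E => W/W/W/W^E => n/W/W/W^E => n/n/W/W^E => n/n/n/W^E => n/n/n/n^E => n/n/n/n^W => n/n/n/n^n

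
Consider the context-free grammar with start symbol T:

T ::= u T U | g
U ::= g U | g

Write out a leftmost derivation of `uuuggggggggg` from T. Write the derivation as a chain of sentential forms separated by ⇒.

T⇒uTU⇒uuTUU⇒uuuTUUU⇒uuugUUU⇒uuuggUUU⇒uuugggUUU⇒uuuggggUUU⇒uuugggggUU⇒uuuggggggUU⇒uuugggggggU⇒uuuggggggggU⇒uuuggggggggg

T ⇒ uTU   [T ::= u T U]
uTU ⇒ uuTUU   [T ::= u T U]
uuTUU ⇒ uuuTUUU   [T ::= u T U]
uuuTUUU ⇒ uuugUUU   [T ::= g]
uuugUUU ⇒ uuuggUUU   [U ::= g U]
uuuggUUU ⇒ uuugggUUU   [U ::= g U]
uuugggUUU ⇒ uuuggggUUU   [U ::= g U]
uuuggggUUU ⇒ uuugggggUU   [U ::= g]
uuugggggUU ⇒ uuuggggggUU   [U ::= g U]
uuuggggggUU ⇒ uuugggggggU   [U ::= g]
uuugggggggU ⇒ uuuggggggggU   [U ::= g U]
uuuggggggggU ⇒ uuuggggggggg   [U ::= g]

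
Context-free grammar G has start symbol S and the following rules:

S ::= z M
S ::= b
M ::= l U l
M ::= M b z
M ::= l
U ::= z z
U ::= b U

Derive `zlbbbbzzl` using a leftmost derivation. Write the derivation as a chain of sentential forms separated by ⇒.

S ⇒ zM ⇒ zlUl ⇒ zlbUl ⇒ zlbbUl ⇒ zlbbbUl ⇒ zlbbbbUl ⇒ zlbbbbzzl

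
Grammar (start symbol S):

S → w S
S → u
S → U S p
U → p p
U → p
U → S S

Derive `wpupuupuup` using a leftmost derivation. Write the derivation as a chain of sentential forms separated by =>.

S => wS => wUSp => wSSSp => wUSpSSp => wSSSpSSp => wUSpSSpSSp => wpSpSSpSSp => wpupSSpSSp => wpupuSpSSp => wpupuupSSp => wpupuupuSp => wpupuupuup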